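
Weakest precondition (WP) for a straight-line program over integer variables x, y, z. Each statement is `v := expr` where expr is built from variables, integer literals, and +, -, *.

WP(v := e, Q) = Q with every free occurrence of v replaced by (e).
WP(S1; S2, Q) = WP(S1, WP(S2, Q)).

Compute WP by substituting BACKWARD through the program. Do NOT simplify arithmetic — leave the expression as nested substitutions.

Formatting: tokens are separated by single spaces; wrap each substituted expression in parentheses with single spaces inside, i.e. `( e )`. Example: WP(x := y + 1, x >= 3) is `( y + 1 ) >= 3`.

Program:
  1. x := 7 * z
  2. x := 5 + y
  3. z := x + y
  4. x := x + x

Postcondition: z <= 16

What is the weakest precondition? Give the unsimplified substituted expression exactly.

Answer: ( ( 5 + y ) + y ) <= 16

Derivation:
post: z <= 16
stmt 4: x := x + x  -- replace 0 occurrence(s) of x with (x + x)
  => z <= 16
stmt 3: z := x + y  -- replace 1 occurrence(s) of z with (x + y)
  => ( x + y ) <= 16
stmt 2: x := 5 + y  -- replace 1 occurrence(s) of x with (5 + y)
  => ( ( 5 + y ) + y ) <= 16
stmt 1: x := 7 * z  -- replace 0 occurrence(s) of x with (7 * z)
  => ( ( 5 + y ) + y ) <= 16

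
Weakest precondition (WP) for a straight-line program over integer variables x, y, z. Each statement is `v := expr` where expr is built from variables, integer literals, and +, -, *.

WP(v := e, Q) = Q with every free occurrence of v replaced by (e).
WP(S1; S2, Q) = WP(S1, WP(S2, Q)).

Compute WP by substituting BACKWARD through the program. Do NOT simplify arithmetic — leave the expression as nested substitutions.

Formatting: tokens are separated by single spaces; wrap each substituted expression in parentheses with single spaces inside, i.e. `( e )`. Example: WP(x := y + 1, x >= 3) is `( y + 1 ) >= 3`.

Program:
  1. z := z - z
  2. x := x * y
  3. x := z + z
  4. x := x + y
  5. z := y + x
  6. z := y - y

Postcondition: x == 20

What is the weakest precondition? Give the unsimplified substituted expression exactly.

post: x == 20
stmt 6: z := y - y  -- replace 0 occurrence(s) of z with (y - y)
  => x == 20
stmt 5: z := y + x  -- replace 0 occurrence(s) of z with (y + x)
  => x == 20
stmt 4: x := x + y  -- replace 1 occurrence(s) of x with (x + y)
  => ( x + y ) == 20
stmt 3: x := z + z  -- replace 1 occurrence(s) of x with (z + z)
  => ( ( z + z ) + y ) == 20
stmt 2: x := x * y  -- replace 0 occurrence(s) of x with (x * y)
  => ( ( z + z ) + y ) == 20
stmt 1: z := z - z  -- replace 2 occurrence(s) of z with (z - z)
  => ( ( ( z - z ) + ( z - z ) ) + y ) == 20

Answer: ( ( ( z - z ) + ( z - z ) ) + y ) == 20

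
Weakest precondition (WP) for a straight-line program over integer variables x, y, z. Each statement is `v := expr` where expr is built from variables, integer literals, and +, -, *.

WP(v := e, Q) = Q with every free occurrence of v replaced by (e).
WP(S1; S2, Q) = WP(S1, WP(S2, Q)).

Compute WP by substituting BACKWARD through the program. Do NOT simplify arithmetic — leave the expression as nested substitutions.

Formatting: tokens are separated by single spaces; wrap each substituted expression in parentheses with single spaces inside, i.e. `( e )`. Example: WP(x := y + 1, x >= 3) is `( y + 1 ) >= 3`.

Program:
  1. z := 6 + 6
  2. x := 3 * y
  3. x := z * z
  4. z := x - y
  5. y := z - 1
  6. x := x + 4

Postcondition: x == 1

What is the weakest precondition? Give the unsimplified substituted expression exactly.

Answer: ( ( ( 6 + 6 ) * ( 6 + 6 ) ) + 4 ) == 1

Derivation:
post: x == 1
stmt 6: x := x + 4  -- replace 1 occurrence(s) of x with (x + 4)
  => ( x + 4 ) == 1
stmt 5: y := z - 1  -- replace 0 occurrence(s) of y with (z - 1)
  => ( x + 4 ) == 1
stmt 4: z := x - y  -- replace 0 occurrence(s) of z with (x - y)
  => ( x + 4 ) == 1
stmt 3: x := z * z  -- replace 1 occurrence(s) of x with (z * z)
  => ( ( z * z ) + 4 ) == 1
stmt 2: x := 3 * y  -- replace 0 occurrence(s) of x with (3 * y)
  => ( ( z * z ) + 4 ) == 1
stmt 1: z := 6 + 6  -- replace 2 occurrence(s) of z with (6 + 6)
  => ( ( ( 6 + 6 ) * ( 6 + 6 ) ) + 4 ) == 1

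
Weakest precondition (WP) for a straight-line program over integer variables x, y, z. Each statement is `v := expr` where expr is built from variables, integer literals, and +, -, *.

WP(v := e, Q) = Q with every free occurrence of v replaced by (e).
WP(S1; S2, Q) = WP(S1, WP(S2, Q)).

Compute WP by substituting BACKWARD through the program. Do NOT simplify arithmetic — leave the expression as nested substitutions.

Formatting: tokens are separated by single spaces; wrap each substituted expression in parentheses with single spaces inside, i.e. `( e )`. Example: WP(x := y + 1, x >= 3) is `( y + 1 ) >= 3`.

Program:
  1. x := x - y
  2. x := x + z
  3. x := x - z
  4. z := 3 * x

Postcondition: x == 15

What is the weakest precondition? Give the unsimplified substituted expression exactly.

post: x == 15
stmt 4: z := 3 * x  -- replace 0 occurrence(s) of z with (3 * x)
  => x == 15
stmt 3: x := x - z  -- replace 1 occurrence(s) of x with (x - z)
  => ( x - z ) == 15
stmt 2: x := x + z  -- replace 1 occurrence(s) of x with (x + z)
  => ( ( x + z ) - z ) == 15
stmt 1: x := x - y  -- replace 1 occurrence(s) of x with (x - y)
  => ( ( ( x - y ) + z ) - z ) == 15

Answer: ( ( ( x - y ) + z ) - z ) == 15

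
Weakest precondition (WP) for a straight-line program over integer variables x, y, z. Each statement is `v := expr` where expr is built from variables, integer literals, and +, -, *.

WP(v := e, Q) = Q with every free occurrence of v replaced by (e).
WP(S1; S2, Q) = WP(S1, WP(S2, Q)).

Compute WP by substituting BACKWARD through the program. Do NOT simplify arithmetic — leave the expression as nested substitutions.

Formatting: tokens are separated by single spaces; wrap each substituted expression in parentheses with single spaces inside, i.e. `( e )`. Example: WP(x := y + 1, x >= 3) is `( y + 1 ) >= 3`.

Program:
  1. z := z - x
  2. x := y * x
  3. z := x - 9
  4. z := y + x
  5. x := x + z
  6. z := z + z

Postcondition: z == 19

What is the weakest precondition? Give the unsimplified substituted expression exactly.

post: z == 19
stmt 6: z := z + z  -- replace 1 occurrence(s) of z with (z + z)
  => ( z + z ) == 19
stmt 5: x := x + z  -- replace 0 occurrence(s) of x with (x + z)
  => ( z + z ) == 19
stmt 4: z := y + x  -- replace 2 occurrence(s) of z with (y + x)
  => ( ( y + x ) + ( y + x ) ) == 19
stmt 3: z := x - 9  -- replace 0 occurrence(s) of z with (x - 9)
  => ( ( y + x ) + ( y + x ) ) == 19
stmt 2: x := y * x  -- replace 2 occurrence(s) of x with (y * x)
  => ( ( y + ( y * x ) ) + ( y + ( y * x ) ) ) == 19
stmt 1: z := z - x  -- replace 0 occurrence(s) of z with (z - x)
  => ( ( y + ( y * x ) ) + ( y + ( y * x ) ) ) == 19

Answer: ( ( y + ( y * x ) ) + ( y + ( y * x ) ) ) == 19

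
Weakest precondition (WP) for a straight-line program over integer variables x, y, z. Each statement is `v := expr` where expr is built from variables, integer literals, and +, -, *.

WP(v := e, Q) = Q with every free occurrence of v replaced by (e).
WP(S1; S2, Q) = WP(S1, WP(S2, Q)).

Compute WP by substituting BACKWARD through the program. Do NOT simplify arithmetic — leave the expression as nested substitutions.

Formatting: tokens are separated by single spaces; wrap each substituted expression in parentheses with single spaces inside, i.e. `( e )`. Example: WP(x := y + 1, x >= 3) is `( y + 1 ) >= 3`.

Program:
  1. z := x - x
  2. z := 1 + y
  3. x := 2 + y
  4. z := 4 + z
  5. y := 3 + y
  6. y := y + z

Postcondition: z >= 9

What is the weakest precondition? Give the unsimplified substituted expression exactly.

post: z >= 9
stmt 6: y := y + z  -- replace 0 occurrence(s) of y with (y + z)
  => z >= 9
stmt 5: y := 3 + y  -- replace 0 occurrence(s) of y with (3 + y)
  => z >= 9
stmt 4: z := 4 + z  -- replace 1 occurrence(s) of z with (4 + z)
  => ( 4 + z ) >= 9
stmt 3: x := 2 + y  -- replace 0 occurrence(s) of x with (2 + y)
  => ( 4 + z ) >= 9
stmt 2: z := 1 + y  -- replace 1 occurrence(s) of z with (1 + y)
  => ( 4 + ( 1 + y ) ) >= 9
stmt 1: z := x - x  -- replace 0 occurrence(s) of z with (x - x)
  => ( 4 + ( 1 + y ) ) >= 9

Answer: ( 4 + ( 1 + y ) ) >= 9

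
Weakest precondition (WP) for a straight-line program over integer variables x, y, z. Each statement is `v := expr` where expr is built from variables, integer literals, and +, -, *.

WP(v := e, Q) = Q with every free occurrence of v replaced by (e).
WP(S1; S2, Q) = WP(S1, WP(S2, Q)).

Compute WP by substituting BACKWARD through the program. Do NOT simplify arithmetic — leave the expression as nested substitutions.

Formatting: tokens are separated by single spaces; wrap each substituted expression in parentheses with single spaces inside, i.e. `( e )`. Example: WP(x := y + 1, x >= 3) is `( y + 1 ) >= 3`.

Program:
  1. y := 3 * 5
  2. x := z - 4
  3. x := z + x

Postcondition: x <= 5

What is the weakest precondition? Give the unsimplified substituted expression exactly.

Answer: ( z + ( z - 4 ) ) <= 5

Derivation:
post: x <= 5
stmt 3: x := z + x  -- replace 1 occurrence(s) of x with (z + x)
  => ( z + x ) <= 5
stmt 2: x := z - 4  -- replace 1 occurrence(s) of x with (z - 4)
  => ( z + ( z - 4 ) ) <= 5
stmt 1: y := 3 * 5  -- replace 0 occurrence(s) of y with (3 * 5)
  => ( z + ( z - 4 ) ) <= 5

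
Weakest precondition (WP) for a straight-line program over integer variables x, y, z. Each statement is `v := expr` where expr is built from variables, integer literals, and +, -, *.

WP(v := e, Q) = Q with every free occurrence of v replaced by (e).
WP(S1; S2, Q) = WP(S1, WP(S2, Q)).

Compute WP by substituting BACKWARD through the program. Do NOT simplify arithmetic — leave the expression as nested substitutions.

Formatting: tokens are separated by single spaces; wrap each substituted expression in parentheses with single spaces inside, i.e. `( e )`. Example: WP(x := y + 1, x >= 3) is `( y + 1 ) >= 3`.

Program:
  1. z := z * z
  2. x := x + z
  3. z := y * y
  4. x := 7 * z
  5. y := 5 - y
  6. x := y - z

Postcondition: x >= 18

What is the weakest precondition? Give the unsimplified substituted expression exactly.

post: x >= 18
stmt 6: x := y - z  -- replace 1 occurrence(s) of x with (y - z)
  => ( y - z ) >= 18
stmt 5: y := 5 - y  -- replace 1 occurrence(s) of y with (5 - y)
  => ( ( 5 - y ) - z ) >= 18
stmt 4: x := 7 * z  -- replace 0 occurrence(s) of x with (7 * z)
  => ( ( 5 - y ) - z ) >= 18
stmt 3: z := y * y  -- replace 1 occurrence(s) of z with (y * y)
  => ( ( 5 - y ) - ( y * y ) ) >= 18
stmt 2: x := x + z  -- replace 0 occurrence(s) of x with (x + z)
  => ( ( 5 - y ) - ( y * y ) ) >= 18
stmt 1: z := z * z  -- replace 0 occurrence(s) of z with (z * z)
  => ( ( 5 - y ) - ( y * y ) ) >= 18

Answer: ( ( 5 - y ) - ( y * y ) ) >= 18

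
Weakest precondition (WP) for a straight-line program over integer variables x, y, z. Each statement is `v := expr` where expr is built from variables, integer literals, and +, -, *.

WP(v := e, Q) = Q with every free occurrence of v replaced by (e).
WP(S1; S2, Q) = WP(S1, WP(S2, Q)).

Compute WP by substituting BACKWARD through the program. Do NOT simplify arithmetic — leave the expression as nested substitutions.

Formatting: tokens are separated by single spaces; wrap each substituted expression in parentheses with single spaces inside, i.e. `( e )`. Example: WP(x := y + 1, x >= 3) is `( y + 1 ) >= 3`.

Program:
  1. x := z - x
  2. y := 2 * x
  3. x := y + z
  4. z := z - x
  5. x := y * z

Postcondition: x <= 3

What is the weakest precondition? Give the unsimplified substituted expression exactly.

Answer: ( ( 2 * ( z - x ) ) * ( z - ( ( 2 * ( z - x ) ) + z ) ) ) <= 3

Derivation:
post: x <= 3
stmt 5: x := y * z  -- replace 1 occurrence(s) of x with (y * z)
  => ( y * z ) <= 3
stmt 4: z := z - x  -- replace 1 occurrence(s) of z with (z - x)
  => ( y * ( z - x ) ) <= 3
stmt 3: x := y + z  -- replace 1 occurrence(s) of x with (y + z)
  => ( y * ( z - ( y + z ) ) ) <= 3
stmt 2: y := 2 * x  -- replace 2 occurrence(s) of y with (2 * x)
  => ( ( 2 * x ) * ( z - ( ( 2 * x ) + z ) ) ) <= 3
stmt 1: x := z - x  -- replace 2 occurrence(s) of x with (z - x)
  => ( ( 2 * ( z - x ) ) * ( z - ( ( 2 * ( z - x ) ) + z ) ) ) <= 3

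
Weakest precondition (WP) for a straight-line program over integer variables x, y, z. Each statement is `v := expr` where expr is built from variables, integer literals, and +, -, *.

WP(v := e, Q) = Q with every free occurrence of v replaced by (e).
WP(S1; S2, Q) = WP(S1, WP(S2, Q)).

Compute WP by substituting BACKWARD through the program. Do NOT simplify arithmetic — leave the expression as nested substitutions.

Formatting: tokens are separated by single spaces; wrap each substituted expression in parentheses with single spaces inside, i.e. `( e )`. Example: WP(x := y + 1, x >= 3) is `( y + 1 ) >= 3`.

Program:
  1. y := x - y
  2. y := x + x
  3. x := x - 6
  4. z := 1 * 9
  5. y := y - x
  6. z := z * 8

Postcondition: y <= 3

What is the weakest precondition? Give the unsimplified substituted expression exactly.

Answer: ( ( x + x ) - ( x - 6 ) ) <= 3

Derivation:
post: y <= 3
stmt 6: z := z * 8  -- replace 0 occurrence(s) of z with (z * 8)
  => y <= 3
stmt 5: y := y - x  -- replace 1 occurrence(s) of y with (y - x)
  => ( y - x ) <= 3
stmt 4: z := 1 * 9  -- replace 0 occurrence(s) of z with (1 * 9)
  => ( y - x ) <= 3
stmt 3: x := x - 6  -- replace 1 occurrence(s) of x with (x - 6)
  => ( y - ( x - 6 ) ) <= 3
stmt 2: y := x + x  -- replace 1 occurrence(s) of y with (x + x)
  => ( ( x + x ) - ( x - 6 ) ) <= 3
stmt 1: y := x - y  -- replace 0 occurrence(s) of y with (x - y)
  => ( ( x + x ) - ( x - 6 ) ) <= 3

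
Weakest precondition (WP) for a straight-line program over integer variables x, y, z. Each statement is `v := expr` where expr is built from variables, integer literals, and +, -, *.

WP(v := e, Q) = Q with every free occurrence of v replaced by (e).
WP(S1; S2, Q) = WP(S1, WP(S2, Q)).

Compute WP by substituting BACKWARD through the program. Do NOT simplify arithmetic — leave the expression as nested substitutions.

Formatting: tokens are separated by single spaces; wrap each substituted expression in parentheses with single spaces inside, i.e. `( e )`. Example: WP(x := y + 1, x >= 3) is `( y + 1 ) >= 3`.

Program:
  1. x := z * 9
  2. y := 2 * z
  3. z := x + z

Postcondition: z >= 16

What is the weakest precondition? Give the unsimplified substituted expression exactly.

Answer: ( ( z * 9 ) + z ) >= 16

Derivation:
post: z >= 16
stmt 3: z := x + z  -- replace 1 occurrence(s) of z with (x + z)
  => ( x + z ) >= 16
stmt 2: y := 2 * z  -- replace 0 occurrence(s) of y with (2 * z)
  => ( x + z ) >= 16
stmt 1: x := z * 9  -- replace 1 occurrence(s) of x with (z * 9)
  => ( ( z * 9 ) + z ) >= 16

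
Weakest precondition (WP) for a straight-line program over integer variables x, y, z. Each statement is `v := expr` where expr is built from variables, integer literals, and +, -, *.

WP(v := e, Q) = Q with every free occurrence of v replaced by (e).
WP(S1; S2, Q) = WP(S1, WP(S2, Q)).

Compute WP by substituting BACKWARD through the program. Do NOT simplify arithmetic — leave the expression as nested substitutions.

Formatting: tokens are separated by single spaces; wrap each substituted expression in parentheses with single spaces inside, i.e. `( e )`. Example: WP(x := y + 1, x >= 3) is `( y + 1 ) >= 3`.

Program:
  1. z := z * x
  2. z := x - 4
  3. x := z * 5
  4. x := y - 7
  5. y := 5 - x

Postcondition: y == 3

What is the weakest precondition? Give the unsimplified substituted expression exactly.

Answer: ( 5 - ( y - 7 ) ) == 3

Derivation:
post: y == 3
stmt 5: y := 5 - x  -- replace 1 occurrence(s) of y with (5 - x)
  => ( 5 - x ) == 3
stmt 4: x := y - 7  -- replace 1 occurrence(s) of x with (y - 7)
  => ( 5 - ( y - 7 ) ) == 3
stmt 3: x := z * 5  -- replace 0 occurrence(s) of x with (z * 5)
  => ( 5 - ( y - 7 ) ) == 3
stmt 2: z := x - 4  -- replace 0 occurrence(s) of z with (x - 4)
  => ( 5 - ( y - 7 ) ) == 3
stmt 1: z := z * x  -- replace 0 occurrence(s) of z with (z * x)
  => ( 5 - ( y - 7 ) ) == 3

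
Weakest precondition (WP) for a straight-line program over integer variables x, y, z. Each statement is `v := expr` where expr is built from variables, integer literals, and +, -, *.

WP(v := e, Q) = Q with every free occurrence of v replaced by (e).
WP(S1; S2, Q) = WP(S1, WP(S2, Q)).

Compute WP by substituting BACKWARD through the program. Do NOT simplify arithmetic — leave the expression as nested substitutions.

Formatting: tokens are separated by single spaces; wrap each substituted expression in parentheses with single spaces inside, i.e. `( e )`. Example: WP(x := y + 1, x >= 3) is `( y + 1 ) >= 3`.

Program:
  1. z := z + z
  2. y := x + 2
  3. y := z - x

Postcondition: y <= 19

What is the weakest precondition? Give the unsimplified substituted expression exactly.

post: y <= 19
stmt 3: y := z - x  -- replace 1 occurrence(s) of y with (z - x)
  => ( z - x ) <= 19
stmt 2: y := x + 2  -- replace 0 occurrence(s) of y with (x + 2)
  => ( z - x ) <= 19
stmt 1: z := z + z  -- replace 1 occurrence(s) of z with (z + z)
  => ( ( z + z ) - x ) <= 19

Answer: ( ( z + z ) - x ) <= 19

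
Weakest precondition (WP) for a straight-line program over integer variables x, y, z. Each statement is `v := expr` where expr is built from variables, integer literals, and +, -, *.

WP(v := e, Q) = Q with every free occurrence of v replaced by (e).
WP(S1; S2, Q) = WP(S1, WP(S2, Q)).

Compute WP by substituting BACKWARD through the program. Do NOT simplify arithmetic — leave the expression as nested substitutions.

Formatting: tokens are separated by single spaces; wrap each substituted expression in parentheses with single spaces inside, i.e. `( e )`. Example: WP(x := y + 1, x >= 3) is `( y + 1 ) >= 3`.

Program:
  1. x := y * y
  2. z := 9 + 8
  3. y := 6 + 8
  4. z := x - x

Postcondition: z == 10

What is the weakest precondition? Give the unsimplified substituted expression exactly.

Answer: ( ( y * y ) - ( y * y ) ) == 10

Derivation:
post: z == 10
stmt 4: z := x - x  -- replace 1 occurrence(s) of z with (x - x)
  => ( x - x ) == 10
stmt 3: y := 6 + 8  -- replace 0 occurrence(s) of y with (6 + 8)
  => ( x - x ) == 10
stmt 2: z := 9 + 8  -- replace 0 occurrence(s) of z with (9 + 8)
  => ( x - x ) == 10
stmt 1: x := y * y  -- replace 2 occurrence(s) of x with (y * y)
  => ( ( y * y ) - ( y * y ) ) == 10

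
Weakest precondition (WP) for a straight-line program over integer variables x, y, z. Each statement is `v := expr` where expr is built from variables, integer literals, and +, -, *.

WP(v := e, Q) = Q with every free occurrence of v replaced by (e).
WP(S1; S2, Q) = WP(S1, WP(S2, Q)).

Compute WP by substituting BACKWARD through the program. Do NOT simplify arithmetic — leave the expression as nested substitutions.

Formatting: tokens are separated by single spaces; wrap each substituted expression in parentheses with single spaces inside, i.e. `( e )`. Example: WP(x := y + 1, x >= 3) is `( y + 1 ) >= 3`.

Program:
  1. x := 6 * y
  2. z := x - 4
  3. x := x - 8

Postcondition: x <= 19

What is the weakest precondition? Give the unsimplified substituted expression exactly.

post: x <= 19
stmt 3: x := x - 8  -- replace 1 occurrence(s) of x with (x - 8)
  => ( x - 8 ) <= 19
stmt 2: z := x - 4  -- replace 0 occurrence(s) of z with (x - 4)
  => ( x - 8 ) <= 19
stmt 1: x := 6 * y  -- replace 1 occurrence(s) of x with (6 * y)
  => ( ( 6 * y ) - 8 ) <= 19

Answer: ( ( 6 * y ) - 8 ) <= 19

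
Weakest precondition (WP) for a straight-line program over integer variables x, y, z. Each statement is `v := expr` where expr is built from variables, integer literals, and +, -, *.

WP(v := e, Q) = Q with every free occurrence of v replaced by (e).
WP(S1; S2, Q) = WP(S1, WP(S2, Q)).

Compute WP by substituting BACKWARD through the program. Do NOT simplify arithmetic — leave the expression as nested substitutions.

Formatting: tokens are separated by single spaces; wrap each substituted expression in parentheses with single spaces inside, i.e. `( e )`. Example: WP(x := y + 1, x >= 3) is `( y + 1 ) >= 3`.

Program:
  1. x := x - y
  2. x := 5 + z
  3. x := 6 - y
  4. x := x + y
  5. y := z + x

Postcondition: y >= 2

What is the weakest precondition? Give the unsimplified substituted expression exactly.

post: y >= 2
stmt 5: y := z + x  -- replace 1 occurrence(s) of y with (z + x)
  => ( z + x ) >= 2
stmt 4: x := x + y  -- replace 1 occurrence(s) of x with (x + y)
  => ( z + ( x + y ) ) >= 2
stmt 3: x := 6 - y  -- replace 1 occurrence(s) of x with (6 - y)
  => ( z + ( ( 6 - y ) + y ) ) >= 2
stmt 2: x := 5 + z  -- replace 0 occurrence(s) of x with (5 + z)
  => ( z + ( ( 6 - y ) + y ) ) >= 2
stmt 1: x := x - y  -- replace 0 occurrence(s) of x with (x - y)
  => ( z + ( ( 6 - y ) + y ) ) >= 2

Answer: ( z + ( ( 6 - y ) + y ) ) >= 2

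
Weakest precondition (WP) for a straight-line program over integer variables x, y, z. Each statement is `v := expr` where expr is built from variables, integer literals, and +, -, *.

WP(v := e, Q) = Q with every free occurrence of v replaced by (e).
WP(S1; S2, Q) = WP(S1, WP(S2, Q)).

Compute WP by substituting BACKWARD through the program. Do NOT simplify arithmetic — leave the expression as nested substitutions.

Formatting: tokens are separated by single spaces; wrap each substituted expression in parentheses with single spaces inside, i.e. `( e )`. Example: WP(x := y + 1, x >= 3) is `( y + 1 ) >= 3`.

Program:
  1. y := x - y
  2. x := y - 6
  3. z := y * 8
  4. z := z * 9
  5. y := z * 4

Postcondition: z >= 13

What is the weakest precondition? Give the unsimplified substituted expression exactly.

post: z >= 13
stmt 5: y := z * 4  -- replace 0 occurrence(s) of y with (z * 4)
  => z >= 13
stmt 4: z := z * 9  -- replace 1 occurrence(s) of z with (z * 9)
  => ( z * 9 ) >= 13
stmt 3: z := y * 8  -- replace 1 occurrence(s) of z with (y * 8)
  => ( ( y * 8 ) * 9 ) >= 13
stmt 2: x := y - 6  -- replace 0 occurrence(s) of x with (y - 6)
  => ( ( y * 8 ) * 9 ) >= 13
stmt 1: y := x - y  -- replace 1 occurrence(s) of y with (x - y)
  => ( ( ( x - y ) * 8 ) * 9 ) >= 13

Answer: ( ( ( x - y ) * 8 ) * 9 ) >= 13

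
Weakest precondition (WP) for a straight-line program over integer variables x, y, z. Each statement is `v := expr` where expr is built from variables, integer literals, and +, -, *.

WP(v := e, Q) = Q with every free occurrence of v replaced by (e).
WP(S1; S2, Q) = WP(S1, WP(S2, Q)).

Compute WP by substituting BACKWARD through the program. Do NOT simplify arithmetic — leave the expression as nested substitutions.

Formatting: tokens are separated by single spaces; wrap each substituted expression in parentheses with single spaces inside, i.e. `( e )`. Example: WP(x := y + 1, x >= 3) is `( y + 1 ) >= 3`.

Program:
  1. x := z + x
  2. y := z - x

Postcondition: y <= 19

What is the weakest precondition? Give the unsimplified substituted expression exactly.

Answer: ( z - ( z + x ) ) <= 19

Derivation:
post: y <= 19
stmt 2: y := z - x  -- replace 1 occurrence(s) of y with (z - x)
  => ( z - x ) <= 19
stmt 1: x := z + x  -- replace 1 occurrence(s) of x with (z + x)
  => ( z - ( z + x ) ) <= 19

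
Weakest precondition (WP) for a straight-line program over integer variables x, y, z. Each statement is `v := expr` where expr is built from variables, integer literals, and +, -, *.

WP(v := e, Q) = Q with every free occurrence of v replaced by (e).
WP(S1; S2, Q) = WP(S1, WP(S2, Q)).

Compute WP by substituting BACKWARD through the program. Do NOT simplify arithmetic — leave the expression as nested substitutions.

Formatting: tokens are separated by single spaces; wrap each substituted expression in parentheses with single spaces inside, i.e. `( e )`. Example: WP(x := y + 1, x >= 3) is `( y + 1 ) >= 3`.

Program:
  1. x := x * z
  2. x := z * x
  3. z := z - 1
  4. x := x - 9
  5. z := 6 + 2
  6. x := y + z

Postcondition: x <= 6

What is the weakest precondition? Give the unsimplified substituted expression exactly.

Answer: ( y + ( 6 + 2 ) ) <= 6

Derivation:
post: x <= 6
stmt 6: x := y + z  -- replace 1 occurrence(s) of x with (y + z)
  => ( y + z ) <= 6
stmt 5: z := 6 + 2  -- replace 1 occurrence(s) of z with (6 + 2)
  => ( y + ( 6 + 2 ) ) <= 6
stmt 4: x := x - 9  -- replace 0 occurrence(s) of x with (x - 9)
  => ( y + ( 6 + 2 ) ) <= 6
stmt 3: z := z - 1  -- replace 0 occurrence(s) of z with (z - 1)
  => ( y + ( 6 + 2 ) ) <= 6
stmt 2: x := z * x  -- replace 0 occurrence(s) of x with (z * x)
  => ( y + ( 6 + 2 ) ) <= 6
stmt 1: x := x * z  -- replace 0 occurrence(s) of x with (x * z)
  => ( y + ( 6 + 2 ) ) <= 6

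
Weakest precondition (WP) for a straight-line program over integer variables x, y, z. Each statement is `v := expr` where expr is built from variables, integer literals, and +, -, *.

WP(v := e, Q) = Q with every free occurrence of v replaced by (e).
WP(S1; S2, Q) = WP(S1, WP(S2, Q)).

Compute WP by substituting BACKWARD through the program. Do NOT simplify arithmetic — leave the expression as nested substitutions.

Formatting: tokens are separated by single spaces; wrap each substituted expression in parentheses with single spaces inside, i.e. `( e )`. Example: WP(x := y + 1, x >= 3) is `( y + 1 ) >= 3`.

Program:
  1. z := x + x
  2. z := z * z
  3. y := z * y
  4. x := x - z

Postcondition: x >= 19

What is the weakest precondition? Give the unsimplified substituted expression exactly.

post: x >= 19
stmt 4: x := x - z  -- replace 1 occurrence(s) of x with (x - z)
  => ( x - z ) >= 19
stmt 3: y := z * y  -- replace 0 occurrence(s) of y with (z * y)
  => ( x - z ) >= 19
stmt 2: z := z * z  -- replace 1 occurrence(s) of z with (z * z)
  => ( x - ( z * z ) ) >= 19
stmt 1: z := x + x  -- replace 2 occurrence(s) of z with (x + x)
  => ( x - ( ( x + x ) * ( x + x ) ) ) >= 19

Answer: ( x - ( ( x + x ) * ( x + x ) ) ) >= 19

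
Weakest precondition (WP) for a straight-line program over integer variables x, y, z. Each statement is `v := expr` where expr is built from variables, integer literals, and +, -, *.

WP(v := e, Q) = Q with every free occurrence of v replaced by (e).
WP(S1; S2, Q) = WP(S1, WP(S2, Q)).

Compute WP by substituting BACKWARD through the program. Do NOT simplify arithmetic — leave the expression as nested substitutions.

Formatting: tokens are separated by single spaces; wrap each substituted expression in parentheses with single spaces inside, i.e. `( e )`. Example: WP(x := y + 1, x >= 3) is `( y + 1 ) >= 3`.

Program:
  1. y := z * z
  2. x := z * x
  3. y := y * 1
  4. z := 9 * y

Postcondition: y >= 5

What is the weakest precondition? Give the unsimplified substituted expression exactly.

Answer: ( ( z * z ) * 1 ) >= 5

Derivation:
post: y >= 5
stmt 4: z := 9 * y  -- replace 0 occurrence(s) of z with (9 * y)
  => y >= 5
stmt 3: y := y * 1  -- replace 1 occurrence(s) of y with (y * 1)
  => ( y * 1 ) >= 5
stmt 2: x := z * x  -- replace 0 occurrence(s) of x with (z * x)
  => ( y * 1 ) >= 5
stmt 1: y := z * z  -- replace 1 occurrence(s) of y with (z * z)
  => ( ( z * z ) * 1 ) >= 5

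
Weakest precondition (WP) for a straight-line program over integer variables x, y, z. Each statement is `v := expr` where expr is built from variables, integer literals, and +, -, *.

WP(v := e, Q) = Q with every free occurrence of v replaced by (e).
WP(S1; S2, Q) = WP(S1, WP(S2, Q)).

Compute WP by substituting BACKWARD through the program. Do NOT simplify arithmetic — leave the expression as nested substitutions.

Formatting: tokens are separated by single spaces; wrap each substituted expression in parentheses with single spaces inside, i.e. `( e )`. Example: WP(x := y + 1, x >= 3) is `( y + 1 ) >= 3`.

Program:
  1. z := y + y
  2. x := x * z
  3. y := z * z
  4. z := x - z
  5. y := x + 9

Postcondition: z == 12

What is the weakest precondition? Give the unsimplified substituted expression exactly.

post: z == 12
stmt 5: y := x + 9  -- replace 0 occurrence(s) of y with (x + 9)
  => z == 12
stmt 4: z := x - z  -- replace 1 occurrence(s) of z with (x - z)
  => ( x - z ) == 12
stmt 3: y := z * z  -- replace 0 occurrence(s) of y with (z * z)
  => ( x - z ) == 12
stmt 2: x := x * z  -- replace 1 occurrence(s) of x with (x * z)
  => ( ( x * z ) - z ) == 12
stmt 1: z := y + y  -- replace 2 occurrence(s) of z with (y + y)
  => ( ( x * ( y + y ) ) - ( y + y ) ) == 12

Answer: ( ( x * ( y + y ) ) - ( y + y ) ) == 12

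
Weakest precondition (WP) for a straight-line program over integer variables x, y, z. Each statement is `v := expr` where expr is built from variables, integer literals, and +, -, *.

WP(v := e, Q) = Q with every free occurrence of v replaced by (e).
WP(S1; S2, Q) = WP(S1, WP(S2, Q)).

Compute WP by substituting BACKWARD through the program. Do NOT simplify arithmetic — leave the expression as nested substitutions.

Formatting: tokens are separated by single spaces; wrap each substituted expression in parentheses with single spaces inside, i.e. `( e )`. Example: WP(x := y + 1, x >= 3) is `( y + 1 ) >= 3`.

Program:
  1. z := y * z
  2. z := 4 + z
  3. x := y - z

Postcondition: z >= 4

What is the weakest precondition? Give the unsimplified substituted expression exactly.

post: z >= 4
stmt 3: x := y - z  -- replace 0 occurrence(s) of x with (y - z)
  => z >= 4
stmt 2: z := 4 + z  -- replace 1 occurrence(s) of z with (4 + z)
  => ( 4 + z ) >= 4
stmt 1: z := y * z  -- replace 1 occurrence(s) of z with (y * z)
  => ( 4 + ( y * z ) ) >= 4

Answer: ( 4 + ( y * z ) ) >= 4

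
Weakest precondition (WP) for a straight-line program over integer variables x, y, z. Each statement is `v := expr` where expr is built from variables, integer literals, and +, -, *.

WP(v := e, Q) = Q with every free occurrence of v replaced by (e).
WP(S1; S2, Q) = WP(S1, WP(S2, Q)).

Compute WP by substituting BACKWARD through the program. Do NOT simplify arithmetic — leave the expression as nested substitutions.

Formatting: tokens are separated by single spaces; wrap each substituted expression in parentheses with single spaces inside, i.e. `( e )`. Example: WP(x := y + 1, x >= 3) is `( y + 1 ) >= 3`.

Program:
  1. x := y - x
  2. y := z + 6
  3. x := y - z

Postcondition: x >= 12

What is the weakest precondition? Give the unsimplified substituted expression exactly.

post: x >= 12
stmt 3: x := y - z  -- replace 1 occurrence(s) of x with (y - z)
  => ( y - z ) >= 12
stmt 2: y := z + 6  -- replace 1 occurrence(s) of y with (z + 6)
  => ( ( z + 6 ) - z ) >= 12
stmt 1: x := y - x  -- replace 0 occurrence(s) of x with (y - x)
  => ( ( z + 6 ) - z ) >= 12

Answer: ( ( z + 6 ) - z ) >= 12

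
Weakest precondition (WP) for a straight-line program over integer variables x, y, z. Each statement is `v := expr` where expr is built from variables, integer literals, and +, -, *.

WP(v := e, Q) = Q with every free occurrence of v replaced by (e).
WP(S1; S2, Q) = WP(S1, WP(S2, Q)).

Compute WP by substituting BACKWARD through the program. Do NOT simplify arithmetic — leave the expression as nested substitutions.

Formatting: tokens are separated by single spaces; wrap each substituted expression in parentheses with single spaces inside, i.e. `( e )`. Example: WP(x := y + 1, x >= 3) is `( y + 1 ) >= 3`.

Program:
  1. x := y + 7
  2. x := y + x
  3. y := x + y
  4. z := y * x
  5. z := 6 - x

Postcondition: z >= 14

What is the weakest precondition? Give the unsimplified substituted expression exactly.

Answer: ( 6 - ( y + ( y + 7 ) ) ) >= 14

Derivation:
post: z >= 14
stmt 5: z := 6 - x  -- replace 1 occurrence(s) of z with (6 - x)
  => ( 6 - x ) >= 14
stmt 4: z := y * x  -- replace 0 occurrence(s) of z with (y * x)
  => ( 6 - x ) >= 14
stmt 3: y := x + y  -- replace 0 occurrence(s) of y with (x + y)
  => ( 6 - x ) >= 14
stmt 2: x := y + x  -- replace 1 occurrence(s) of x with (y + x)
  => ( 6 - ( y + x ) ) >= 14
stmt 1: x := y + 7  -- replace 1 occurrence(s) of x with (y + 7)
  => ( 6 - ( y + ( y + 7 ) ) ) >= 14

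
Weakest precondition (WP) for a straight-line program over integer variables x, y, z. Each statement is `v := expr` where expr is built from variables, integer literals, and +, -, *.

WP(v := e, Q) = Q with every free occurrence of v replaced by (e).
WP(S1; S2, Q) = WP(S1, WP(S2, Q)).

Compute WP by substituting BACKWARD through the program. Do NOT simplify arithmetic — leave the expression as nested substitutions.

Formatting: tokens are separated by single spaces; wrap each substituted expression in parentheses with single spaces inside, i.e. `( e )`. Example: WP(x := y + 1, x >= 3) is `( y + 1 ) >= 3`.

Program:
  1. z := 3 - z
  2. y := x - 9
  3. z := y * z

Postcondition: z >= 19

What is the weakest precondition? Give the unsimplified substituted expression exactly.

Answer: ( ( x - 9 ) * ( 3 - z ) ) >= 19

Derivation:
post: z >= 19
stmt 3: z := y * z  -- replace 1 occurrence(s) of z with (y * z)
  => ( y * z ) >= 19
stmt 2: y := x - 9  -- replace 1 occurrence(s) of y with (x - 9)
  => ( ( x - 9 ) * z ) >= 19
stmt 1: z := 3 - z  -- replace 1 occurrence(s) of z with (3 - z)
  => ( ( x - 9 ) * ( 3 - z ) ) >= 19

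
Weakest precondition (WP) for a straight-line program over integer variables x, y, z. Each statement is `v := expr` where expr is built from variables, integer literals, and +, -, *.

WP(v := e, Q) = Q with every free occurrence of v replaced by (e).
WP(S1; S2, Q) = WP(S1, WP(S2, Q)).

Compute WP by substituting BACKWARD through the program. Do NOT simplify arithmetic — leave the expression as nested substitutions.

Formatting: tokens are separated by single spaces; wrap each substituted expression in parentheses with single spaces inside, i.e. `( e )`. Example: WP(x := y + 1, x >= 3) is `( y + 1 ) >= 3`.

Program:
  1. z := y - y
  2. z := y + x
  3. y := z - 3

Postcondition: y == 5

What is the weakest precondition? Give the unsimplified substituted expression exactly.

Answer: ( ( y + x ) - 3 ) == 5

Derivation:
post: y == 5
stmt 3: y := z - 3  -- replace 1 occurrence(s) of y with (z - 3)
  => ( z - 3 ) == 5
stmt 2: z := y + x  -- replace 1 occurrence(s) of z with (y + x)
  => ( ( y + x ) - 3 ) == 5
stmt 1: z := y - y  -- replace 0 occurrence(s) of z with (y - y)
  => ( ( y + x ) - 3 ) == 5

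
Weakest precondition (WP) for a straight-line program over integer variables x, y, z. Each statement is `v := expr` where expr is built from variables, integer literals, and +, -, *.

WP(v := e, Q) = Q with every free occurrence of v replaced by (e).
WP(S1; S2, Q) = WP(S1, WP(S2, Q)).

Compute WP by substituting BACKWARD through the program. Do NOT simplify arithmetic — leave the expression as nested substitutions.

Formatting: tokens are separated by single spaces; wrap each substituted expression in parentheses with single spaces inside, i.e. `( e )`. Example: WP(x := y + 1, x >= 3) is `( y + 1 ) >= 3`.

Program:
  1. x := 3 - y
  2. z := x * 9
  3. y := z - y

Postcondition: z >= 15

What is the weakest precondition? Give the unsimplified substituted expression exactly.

post: z >= 15
stmt 3: y := z - y  -- replace 0 occurrence(s) of y with (z - y)
  => z >= 15
stmt 2: z := x * 9  -- replace 1 occurrence(s) of z with (x * 9)
  => ( x * 9 ) >= 15
stmt 1: x := 3 - y  -- replace 1 occurrence(s) of x with (3 - y)
  => ( ( 3 - y ) * 9 ) >= 15

Answer: ( ( 3 - y ) * 9 ) >= 15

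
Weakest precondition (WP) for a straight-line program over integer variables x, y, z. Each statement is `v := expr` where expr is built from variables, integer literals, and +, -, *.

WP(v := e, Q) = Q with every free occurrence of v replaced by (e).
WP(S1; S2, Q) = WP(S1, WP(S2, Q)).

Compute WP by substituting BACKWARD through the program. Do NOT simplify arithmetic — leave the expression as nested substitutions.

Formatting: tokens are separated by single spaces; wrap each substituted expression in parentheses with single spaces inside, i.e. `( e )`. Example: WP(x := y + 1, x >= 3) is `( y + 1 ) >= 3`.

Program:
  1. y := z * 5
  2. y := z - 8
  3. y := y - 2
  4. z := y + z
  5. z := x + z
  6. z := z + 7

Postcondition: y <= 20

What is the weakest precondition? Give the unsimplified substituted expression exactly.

Answer: ( ( z - 8 ) - 2 ) <= 20

Derivation:
post: y <= 20
stmt 6: z := z + 7  -- replace 0 occurrence(s) of z with (z + 7)
  => y <= 20
stmt 5: z := x + z  -- replace 0 occurrence(s) of z with (x + z)
  => y <= 20
stmt 4: z := y + z  -- replace 0 occurrence(s) of z with (y + z)
  => y <= 20
stmt 3: y := y - 2  -- replace 1 occurrence(s) of y with (y - 2)
  => ( y - 2 ) <= 20
stmt 2: y := z - 8  -- replace 1 occurrence(s) of y with (z - 8)
  => ( ( z - 8 ) - 2 ) <= 20
stmt 1: y := z * 5  -- replace 0 occurrence(s) of y with (z * 5)
  => ( ( z - 8 ) - 2 ) <= 20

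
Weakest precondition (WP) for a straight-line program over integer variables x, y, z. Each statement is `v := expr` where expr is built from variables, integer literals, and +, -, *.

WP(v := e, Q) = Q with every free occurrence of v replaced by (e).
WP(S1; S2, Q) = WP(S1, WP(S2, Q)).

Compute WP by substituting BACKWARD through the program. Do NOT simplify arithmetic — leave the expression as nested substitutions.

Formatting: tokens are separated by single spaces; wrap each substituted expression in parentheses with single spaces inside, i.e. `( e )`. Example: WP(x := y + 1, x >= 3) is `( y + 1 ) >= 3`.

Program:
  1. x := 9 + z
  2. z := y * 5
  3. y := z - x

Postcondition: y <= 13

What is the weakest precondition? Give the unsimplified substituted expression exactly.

Answer: ( ( y * 5 ) - ( 9 + z ) ) <= 13

Derivation:
post: y <= 13
stmt 3: y := z - x  -- replace 1 occurrence(s) of y with (z - x)
  => ( z - x ) <= 13
stmt 2: z := y * 5  -- replace 1 occurrence(s) of z with (y * 5)
  => ( ( y * 5 ) - x ) <= 13
stmt 1: x := 9 + z  -- replace 1 occurrence(s) of x with (9 + z)
  => ( ( y * 5 ) - ( 9 + z ) ) <= 13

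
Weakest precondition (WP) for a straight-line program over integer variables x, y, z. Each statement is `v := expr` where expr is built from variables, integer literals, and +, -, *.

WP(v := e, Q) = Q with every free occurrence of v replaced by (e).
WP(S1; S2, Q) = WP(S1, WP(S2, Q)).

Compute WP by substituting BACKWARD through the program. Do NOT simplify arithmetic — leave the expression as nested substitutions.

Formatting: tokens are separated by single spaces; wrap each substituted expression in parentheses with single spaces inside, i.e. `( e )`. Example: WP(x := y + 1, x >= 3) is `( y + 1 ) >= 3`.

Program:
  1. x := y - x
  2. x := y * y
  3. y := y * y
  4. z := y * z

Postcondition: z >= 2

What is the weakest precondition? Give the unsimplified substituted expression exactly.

Answer: ( ( y * y ) * z ) >= 2

Derivation:
post: z >= 2
stmt 4: z := y * z  -- replace 1 occurrence(s) of z with (y * z)
  => ( y * z ) >= 2
stmt 3: y := y * y  -- replace 1 occurrence(s) of y with (y * y)
  => ( ( y * y ) * z ) >= 2
stmt 2: x := y * y  -- replace 0 occurrence(s) of x with (y * y)
  => ( ( y * y ) * z ) >= 2
stmt 1: x := y - x  -- replace 0 occurrence(s) of x with (y - x)
  => ( ( y * y ) * z ) >= 2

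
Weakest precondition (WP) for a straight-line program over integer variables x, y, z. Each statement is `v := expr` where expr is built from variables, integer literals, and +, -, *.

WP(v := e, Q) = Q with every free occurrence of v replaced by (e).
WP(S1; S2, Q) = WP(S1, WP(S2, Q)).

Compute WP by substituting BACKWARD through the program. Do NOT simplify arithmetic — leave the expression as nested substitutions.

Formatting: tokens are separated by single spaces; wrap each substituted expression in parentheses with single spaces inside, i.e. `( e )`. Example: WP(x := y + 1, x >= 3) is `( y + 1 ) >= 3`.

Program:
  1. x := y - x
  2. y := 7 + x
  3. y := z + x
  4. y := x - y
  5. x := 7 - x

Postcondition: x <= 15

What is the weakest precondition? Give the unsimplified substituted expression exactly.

post: x <= 15
stmt 5: x := 7 - x  -- replace 1 occurrence(s) of x with (7 - x)
  => ( 7 - x ) <= 15
stmt 4: y := x - y  -- replace 0 occurrence(s) of y with (x - y)
  => ( 7 - x ) <= 15
stmt 3: y := z + x  -- replace 0 occurrence(s) of y with (z + x)
  => ( 7 - x ) <= 15
stmt 2: y := 7 + x  -- replace 0 occurrence(s) of y with (7 + x)
  => ( 7 - x ) <= 15
stmt 1: x := y - x  -- replace 1 occurrence(s) of x with (y - x)
  => ( 7 - ( y - x ) ) <= 15

Answer: ( 7 - ( y - x ) ) <= 15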